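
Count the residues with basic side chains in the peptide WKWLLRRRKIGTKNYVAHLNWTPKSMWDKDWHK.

11

K, R, and H are the three residues with basic side chains (ε-amine, guanidinium, and imidazole respectively).
Matching residues: K2, R6, R7, R8, K9, K13, H18, K24, K29, H32, K33.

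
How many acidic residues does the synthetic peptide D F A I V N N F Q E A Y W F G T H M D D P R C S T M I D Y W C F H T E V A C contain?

6

Aspartate (D) and glutamate (E) have carboxylic-acid side chains and are the acidic amino acids.
Matching residues: D1, E10, D19, D20, D28, E35.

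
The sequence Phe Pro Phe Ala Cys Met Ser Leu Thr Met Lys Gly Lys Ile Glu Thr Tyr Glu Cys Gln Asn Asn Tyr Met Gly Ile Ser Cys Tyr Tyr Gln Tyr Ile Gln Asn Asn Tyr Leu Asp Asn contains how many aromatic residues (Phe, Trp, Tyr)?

8

Matching residues: Phe1, Phe3, Tyr17, Tyr23, Tyr29, Tyr30, Tyr32, Tyr37.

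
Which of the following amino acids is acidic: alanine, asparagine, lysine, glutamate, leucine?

Aspartate (D) and glutamate (E) have carboxylic-acid side chains and are the acidic amino acids.
Of the listed options, only glutamate belongs to this group.

glutamate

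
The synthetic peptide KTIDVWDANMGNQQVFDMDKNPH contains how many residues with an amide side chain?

5

Only N (asparagine) and Q (glutamine) carry a side-chain carboxamide.
Matching residues: N9, N12, Q13, Q14, N21.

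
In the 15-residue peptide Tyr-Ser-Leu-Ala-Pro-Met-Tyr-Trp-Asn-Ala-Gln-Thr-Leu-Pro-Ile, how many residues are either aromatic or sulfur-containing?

4

Aromatic: F, W, Y. Sulfur-containing: C, M.
Aromatic residues here: Tyr1, Tyr7, Trp8 (3).
Sulfur-containing residues here: Met6 (1).
The two groups share no amino acid, so total = 3 + 1 = 4.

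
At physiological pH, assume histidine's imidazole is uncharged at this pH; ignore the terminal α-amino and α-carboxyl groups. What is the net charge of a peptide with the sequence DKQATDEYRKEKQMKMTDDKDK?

0

Near pH 7.4, K and R contribute +1 each, D and E contribute −1 each, and every other side chain (His included, as stated) is uncharged.
Positive (K, R): K2, R9, K10, K12, K15, K20, K22 → +7.
Negative (D, E): D1, D6, E7, E11, D18, D19, D21 → −7.
Net charge = (+7) + (−7) = 0.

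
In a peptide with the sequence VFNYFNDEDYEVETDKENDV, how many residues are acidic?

The acidic residues are Asp (D) and Glu (E), whose side chains end in a carboxylate group.
Matching residues: D7, E8, D9, E11, E13, D15, E17, D19.

8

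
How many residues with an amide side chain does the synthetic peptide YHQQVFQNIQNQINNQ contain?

Asparagine (N) and glutamine (Q) have uncharged amide side chains.
Matching residues: Q3, Q4, Q7, N8, Q10, N11, Q12, N14, N15, Q16.

10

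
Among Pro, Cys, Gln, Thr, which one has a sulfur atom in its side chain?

Cys

Cysteine (C, thiol) and methionine (M, thioether) are the two sulfur-containing amino acids.
Of the listed options, only Cys belongs to this group.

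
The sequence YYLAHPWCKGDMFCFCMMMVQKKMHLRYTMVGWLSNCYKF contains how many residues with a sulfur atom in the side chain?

10

Only Cys (C) and Met (M) have a sulfur atom in the side chain.
Matching residues: C8, M12, C14, C16, M17, M18, M19, M24, M30, C37.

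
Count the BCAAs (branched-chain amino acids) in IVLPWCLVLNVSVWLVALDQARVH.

12

The BCAAs are Val, Leu, and Ile — aliphatic side chains with a branch point.
Matching residues: I1, V2, L3, L7, V8, L9, V11, V13, L15, V16, L18, V23.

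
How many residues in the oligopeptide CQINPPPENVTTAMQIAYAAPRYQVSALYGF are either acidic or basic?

2

Acidic: D, E. Basic: H, K, R.
Acidic residues here: E8 (1).
Basic residues here: R22 (1).
The two groups share no amino acid, so total = 1 + 1 = 2.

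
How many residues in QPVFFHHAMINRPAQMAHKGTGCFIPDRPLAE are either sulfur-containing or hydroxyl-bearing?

4

Sulfur-containing: C, M. Hydroxyl-bearing: S, T, Y.
Sulfur-containing residues here: M9, M16, C23 (3).
Hydroxyl-bearing residues here: T21 (1).
The two groups share no amino acid, so total = 3 + 1 = 4.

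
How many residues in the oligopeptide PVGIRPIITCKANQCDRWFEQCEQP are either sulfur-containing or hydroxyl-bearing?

Sulfur-containing: C, M. Hydroxyl-bearing: S, T, Y.
Sulfur-containing residues here: C10, C15, C22 (3).
Hydroxyl-bearing residues here: T9 (1).
The two groups share no amino acid, so total = 3 + 1 = 4.

4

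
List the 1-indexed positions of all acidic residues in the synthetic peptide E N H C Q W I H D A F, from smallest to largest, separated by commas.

The acidic residues are Asp (D) and Glu (E), whose side chains end in a carboxylate group.
Matching residues: E1, D9.

1, 9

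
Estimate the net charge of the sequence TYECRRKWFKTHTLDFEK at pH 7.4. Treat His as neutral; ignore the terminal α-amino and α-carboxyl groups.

+2

At pH ~7.4 the Lys and Arg side chains are protonated (+1), the Asp and Glu side chains are deprotonated (−1), and with His taken as neutral all other side chains carry no charge.
Positive (K, R): R5, R6, K7, K10, K18 → +5.
Negative (D, E): E3, D15, E17 → −3.
Net charge = (+5) + (−3) = +2.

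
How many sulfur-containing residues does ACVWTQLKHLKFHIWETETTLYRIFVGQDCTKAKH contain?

Only Cys (C) and Met (M) have a sulfur atom in the side chain.
Matching residues: C2, C30.

2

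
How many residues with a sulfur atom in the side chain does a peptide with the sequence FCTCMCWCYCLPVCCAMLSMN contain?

10

Cysteine (C, thiol) and methionine (M, thioether) are the two sulfur-containing amino acids.
Matching residues: C2, C4, M5, C6, C8, C10, C14, C15, M17, M20.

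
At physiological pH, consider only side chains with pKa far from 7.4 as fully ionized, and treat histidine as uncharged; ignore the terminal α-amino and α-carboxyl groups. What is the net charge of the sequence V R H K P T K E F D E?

The side chains ionized at physiological pH are Lys/Arg (+1) and Asp/Glu (−1); with His treated as neutral, nothing else contributes.
Positive (K, R): R2, K4, K7 → +3.
Negative (D, E): E8, D10, E11 → −3.
Net charge = (+3) + (−3) = 0.

0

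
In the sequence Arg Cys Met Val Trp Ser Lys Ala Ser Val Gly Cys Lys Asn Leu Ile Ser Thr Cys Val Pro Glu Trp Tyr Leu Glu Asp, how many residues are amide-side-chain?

1

Only N (asparagine) and Q (glutamine) carry a side-chain carboxamide.
Matching residues: Asn14.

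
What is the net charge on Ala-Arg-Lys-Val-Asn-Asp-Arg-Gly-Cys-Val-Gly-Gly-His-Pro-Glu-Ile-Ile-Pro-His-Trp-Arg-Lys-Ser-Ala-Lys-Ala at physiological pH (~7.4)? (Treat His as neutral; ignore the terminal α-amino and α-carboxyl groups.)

+4

The side chains ionized at physiological pH are Lys/Arg (+1) and Asp/Glu (−1); with His treated as neutral, nothing else contributes.
Positive (K, R): Arg2, Lys3, Arg7, Arg21, Lys22, Lys25 → +6.
Negative (D, E): Asp6, Glu15 → −2.
Net charge = (+6) + (−2) = +4.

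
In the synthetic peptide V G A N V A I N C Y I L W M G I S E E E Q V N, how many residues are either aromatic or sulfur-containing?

Aromatic: F, W, Y. Sulfur-containing: C, M.
Aromatic residues here: Y10, W13 (2).
Sulfur-containing residues here: C9, M14 (2).
The two groups share no amino acid, so total = 2 + 2 = 4.

4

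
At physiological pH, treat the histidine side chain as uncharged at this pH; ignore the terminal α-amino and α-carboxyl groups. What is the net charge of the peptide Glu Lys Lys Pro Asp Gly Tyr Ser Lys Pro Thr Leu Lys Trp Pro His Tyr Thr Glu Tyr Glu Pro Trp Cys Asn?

Near pH 7.4, K and R contribute +1 each, D and E contribute −1 each, and every other side chain (His included, as stated) is uncharged.
Positive (K, R): Lys2, Lys3, Lys9, Lys13 → +4.
Negative (D, E): Glu1, Asp5, Glu19, Glu21 → −4.
Net charge = (+4) + (−4) = 0.

0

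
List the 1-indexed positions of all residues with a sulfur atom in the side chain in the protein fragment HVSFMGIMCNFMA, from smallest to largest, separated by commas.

5, 8, 9, 12

Only Cys (C) and Met (M) have a sulfur atom in the side chain.
Matching residues: M5, M8, C9, M12.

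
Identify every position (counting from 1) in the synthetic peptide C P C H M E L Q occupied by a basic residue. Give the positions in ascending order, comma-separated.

4

Lysine (K), arginine (R), and histidine (H) have basic, nitrogen-containing side chains.
Matching residues: H4.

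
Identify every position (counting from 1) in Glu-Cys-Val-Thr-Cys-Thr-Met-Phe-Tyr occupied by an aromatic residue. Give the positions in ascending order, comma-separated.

8, 9

Matching residues: Phe8, Tyr9.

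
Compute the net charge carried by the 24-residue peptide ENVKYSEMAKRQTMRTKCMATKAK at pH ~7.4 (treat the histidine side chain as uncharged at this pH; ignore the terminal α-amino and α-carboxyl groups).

The side chains ionized at physiological pH are Lys/Arg (+1) and Asp/Glu (−1); with His treated as neutral, nothing else contributes.
Positive (K, R): K4, K10, R11, R15, K17, K22, K24 → +7.
Negative (D, E): E1, E7 → −2.
Net charge = (+7) + (−2) = +5.

+5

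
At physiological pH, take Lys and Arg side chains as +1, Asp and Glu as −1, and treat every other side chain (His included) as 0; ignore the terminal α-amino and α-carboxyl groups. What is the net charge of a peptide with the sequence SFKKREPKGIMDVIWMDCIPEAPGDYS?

-1

Positive (K, R): K3, K4, R5, K8 → +4.
Negative (D, E): E6, D12, D17, E21, D25 → −5.
Net charge = (+4) + (−5) = −1.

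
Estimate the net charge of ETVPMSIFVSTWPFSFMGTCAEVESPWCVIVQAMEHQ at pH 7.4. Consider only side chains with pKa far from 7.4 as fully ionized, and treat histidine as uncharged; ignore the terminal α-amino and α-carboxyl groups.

-4

At pH ~7.4 the Lys and Arg side chains are protonated (+1), the Asp and Glu side chains are deprotonated (−1), and with His taken as neutral all other side chains carry no charge.
Positive (K, R): none → +0.
Negative (D, E): E1, E22, E24, E35 → −4.
Net charge = (+0) + (−4) = −4.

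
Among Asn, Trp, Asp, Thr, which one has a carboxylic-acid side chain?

Asp

Only D (aspartate) and E (glutamate) carry a side-chain carboxylic acid.
Of the listed options, only Asp belongs to this group.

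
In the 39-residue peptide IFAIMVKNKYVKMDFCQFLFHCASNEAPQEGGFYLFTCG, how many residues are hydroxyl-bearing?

4

Serine (S), threonine (T), and tyrosine (Y) each carry a hydroxyl group on the side chain.
Matching residues: Y10, S24, Y34, T37.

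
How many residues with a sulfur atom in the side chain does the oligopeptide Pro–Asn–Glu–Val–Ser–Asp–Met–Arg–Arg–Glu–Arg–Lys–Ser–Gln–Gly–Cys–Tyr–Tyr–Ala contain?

2

Only Cys (C) and Met (M) have a sulfur atom in the side chain.
Matching residues: Met7, Cys16.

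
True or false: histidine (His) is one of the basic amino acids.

True

The basic amino acids are Lys (K), Arg (R), and His (H).
Histidine is in this group.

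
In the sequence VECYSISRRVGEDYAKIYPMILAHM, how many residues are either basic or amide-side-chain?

4

Basic: H, K, R. Amide-side-chain: N, Q.
Basic residues here: R8, R9, K16, H24 (4).
Amide-side-chain residues here: none (0).
The two groups share no amino acid, so total = 4 + 0 = 4.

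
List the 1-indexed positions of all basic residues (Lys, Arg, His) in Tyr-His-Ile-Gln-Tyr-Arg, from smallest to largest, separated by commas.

2, 6

Matching residues: His2, Arg6.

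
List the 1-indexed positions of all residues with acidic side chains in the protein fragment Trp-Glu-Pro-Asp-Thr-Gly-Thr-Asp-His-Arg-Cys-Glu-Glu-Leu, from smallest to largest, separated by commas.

2, 4, 8, 12, 13

The acidic residues are Asp (D) and Glu (E), whose side chains end in a carboxylate group.
Matching residues: Glu2, Asp4, Asp8, Glu12, Glu13.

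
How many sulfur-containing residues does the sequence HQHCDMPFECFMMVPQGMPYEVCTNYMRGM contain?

9

Only Cys (C) and Met (M) have a sulfur atom in the side chain.
Matching residues: C4, M6, C10, M12, M13, M18, C23, M27, M30.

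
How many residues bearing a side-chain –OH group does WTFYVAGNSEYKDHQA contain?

4

S, T, and Y are the three residues with a side-chain hydroxyl.
Matching residues: T2, Y4, S9, Y11.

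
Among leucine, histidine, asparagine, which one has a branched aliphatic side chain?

leucine

The BCAAs are Val, Leu, and Ile — aliphatic side chains with a branch point.
Of the listed options, only leucine belongs to this group.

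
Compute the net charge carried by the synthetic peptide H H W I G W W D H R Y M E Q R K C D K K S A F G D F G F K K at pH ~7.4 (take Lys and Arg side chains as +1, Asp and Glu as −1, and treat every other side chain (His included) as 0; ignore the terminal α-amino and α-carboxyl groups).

Positive (K, R): R10, R15, K16, K19, K20, K29, K30 → +7.
Negative (D, E): D8, E13, D18, D25 → −4.
Net charge = (+7) + (−4) = +3.

+3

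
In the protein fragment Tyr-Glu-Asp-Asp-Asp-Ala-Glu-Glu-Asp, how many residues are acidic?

Only D (aspartate) and E (glutamate) carry a side-chain carboxylic acid.
Matching residues: Glu2, Asp3, Asp4, Asp5, Glu7, Glu8, Asp9.

7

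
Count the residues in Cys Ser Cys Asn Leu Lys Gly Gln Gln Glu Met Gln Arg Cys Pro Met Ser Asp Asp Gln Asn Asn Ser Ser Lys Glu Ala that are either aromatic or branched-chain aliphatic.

1

Aromatic: F, W, Y. Branched-chain aliphatic: I, L, V.
Aromatic residues here: none (0).
Branched-chain aliphatic residues here: Leu5 (1).
The two groups share no amino acid, so total = 0 + 1 = 1.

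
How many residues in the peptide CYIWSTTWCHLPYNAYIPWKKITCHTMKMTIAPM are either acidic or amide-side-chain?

1

Acidic: D, E. Amide-side-chain: N, Q.
Acidic residues here: none (0).
Amide-side-chain residues here: N14 (1).
The two groups share no amino acid, so total = 0 + 1 = 1.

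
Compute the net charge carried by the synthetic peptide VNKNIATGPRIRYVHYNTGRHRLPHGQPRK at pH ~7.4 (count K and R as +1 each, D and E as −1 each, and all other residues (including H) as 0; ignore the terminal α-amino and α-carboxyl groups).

Positive (K, R): K3, R10, R12, R20, R22, R29, K30 → +7.
Negative (D, E): none → −0.
Net charge = (+7) + (−0) = +7.

+7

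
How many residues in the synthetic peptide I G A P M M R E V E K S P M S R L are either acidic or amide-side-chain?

2

Acidic: D, E. Amide-side-chain: N, Q.
Acidic residues here: E8, E10 (2).
Amide-side-chain residues here: none (0).
The two groups share no amino acid, so total = 2 + 0 = 2.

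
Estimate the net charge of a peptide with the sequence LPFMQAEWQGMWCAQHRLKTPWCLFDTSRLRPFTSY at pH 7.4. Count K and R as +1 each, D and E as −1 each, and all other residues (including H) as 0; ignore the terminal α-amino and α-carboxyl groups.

+2

Positive (K, R): R17, K19, R29, R31 → +4.
Negative (D, E): E7, D26 → −2.
Net charge = (+4) + (−2) = +2.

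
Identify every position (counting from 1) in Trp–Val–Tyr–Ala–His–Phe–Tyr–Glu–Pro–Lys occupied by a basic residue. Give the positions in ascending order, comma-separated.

The basic amino acids are Lys (K), Arg (R), and His (H).
Matching residues: His5, Lys10.

5, 10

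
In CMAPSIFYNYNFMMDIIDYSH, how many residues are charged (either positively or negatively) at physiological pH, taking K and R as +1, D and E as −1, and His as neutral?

Charged side chains at pH ~7.4: K, R (positive); D, E (negative).
Matching residues: D15, D18.

2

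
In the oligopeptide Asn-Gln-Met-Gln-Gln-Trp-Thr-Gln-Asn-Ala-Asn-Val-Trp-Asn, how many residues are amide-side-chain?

8

The amide-side-chain residues are Asn (N) and Gln (Q).
Matching residues: Asn1, Gln2, Gln4, Gln5, Gln8, Asn9, Asn11, Asn14.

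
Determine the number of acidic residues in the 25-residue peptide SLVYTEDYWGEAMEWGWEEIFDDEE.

The acidic residues are Asp (D) and Glu (E), whose side chains end in a carboxylate group.
Matching residues: E6, D7, E11, E14, E18, E19, D22, D23, E24, E25.

10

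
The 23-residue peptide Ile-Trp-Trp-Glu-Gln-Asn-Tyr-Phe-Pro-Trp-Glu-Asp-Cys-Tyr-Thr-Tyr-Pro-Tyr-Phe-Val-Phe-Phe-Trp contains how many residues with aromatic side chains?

12

The aromatic amino acids are Phe (F, benzyl), Trp (W, indole), and Tyr (Y, phenol).
Matching residues: Trp2, Trp3, Tyr7, Phe8, Trp10, Tyr14, Tyr16, Tyr18, Phe19, Phe21, Phe22, Trp23.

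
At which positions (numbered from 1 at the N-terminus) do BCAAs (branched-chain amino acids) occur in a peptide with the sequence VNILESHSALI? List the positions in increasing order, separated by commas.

1, 3, 4, 10, 11

Valine (V), leucine (L), and isoleucine (I) are the branched-chain amino acids.
Matching residues: V1, I3, L4, L10, I11.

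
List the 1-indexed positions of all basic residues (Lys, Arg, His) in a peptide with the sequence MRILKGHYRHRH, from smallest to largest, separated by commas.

Matching residues: R2, K5, H7, R9, H10, R11, H12.

2, 5, 7, 9, 10, 11, 12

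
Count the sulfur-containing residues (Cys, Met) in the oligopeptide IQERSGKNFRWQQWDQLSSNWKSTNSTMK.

1

Matching residues: M28.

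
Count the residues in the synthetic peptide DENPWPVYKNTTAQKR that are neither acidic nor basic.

11

Acidic: D, E. Basic: K, R, H. All other residues are neither.
Matching residues: N3, P4, W5, P6, V7, Y8, N10, T11, T12, A13, Q14.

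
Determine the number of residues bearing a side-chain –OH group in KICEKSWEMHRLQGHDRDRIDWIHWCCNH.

S, T, and Y are the three residues with a side-chain hydroxyl.
Matching residues: S6.

1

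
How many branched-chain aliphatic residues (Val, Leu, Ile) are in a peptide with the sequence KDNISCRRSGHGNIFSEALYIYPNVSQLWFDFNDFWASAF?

Matching residues: I4, I14, L19, I21, V25, L28.

6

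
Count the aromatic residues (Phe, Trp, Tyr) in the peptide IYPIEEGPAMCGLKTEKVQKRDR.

1

Matching residues: Y2.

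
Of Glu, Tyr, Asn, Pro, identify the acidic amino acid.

Glu

Aspartate (D) and glutamate (E) have carboxylic-acid side chains and are the acidic amino acids.
Of the listed options, only Glu belongs to this group.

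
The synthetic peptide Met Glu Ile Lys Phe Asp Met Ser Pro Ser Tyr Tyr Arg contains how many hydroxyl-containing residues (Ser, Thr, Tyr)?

Matching residues: Ser8, Ser10, Tyr11, Tyr12.

4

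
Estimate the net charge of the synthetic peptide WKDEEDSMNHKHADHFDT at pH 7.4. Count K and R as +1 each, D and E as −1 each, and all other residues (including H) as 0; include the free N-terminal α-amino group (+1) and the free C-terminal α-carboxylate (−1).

Positive (K, R): K2, K11 → +2.
Negative (D, E): D3, E4, E5, D6, D14, D17 → −6.
The N-terminus (+1) and C-terminus (−1) cancel.
Net charge = (+2) + (−6) = −4.

-4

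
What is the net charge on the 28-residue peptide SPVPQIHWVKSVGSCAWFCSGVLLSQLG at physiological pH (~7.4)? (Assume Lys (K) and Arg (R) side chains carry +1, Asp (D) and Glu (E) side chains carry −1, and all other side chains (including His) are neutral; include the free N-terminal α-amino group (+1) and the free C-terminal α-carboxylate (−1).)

Positive (K, R): K10 → +1.
Negative (D, E): none → −0.
The N-terminus (+1) and C-terminus (−1) cancel.
Net charge = (+1) + (−0) = +1.

+1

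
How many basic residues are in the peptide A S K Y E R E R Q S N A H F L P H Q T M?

K, R, and H are the three residues with basic side chains (ε-amine, guanidinium, and imidazole respectively).
Matching residues: K3, R6, R8, H13, H17.

5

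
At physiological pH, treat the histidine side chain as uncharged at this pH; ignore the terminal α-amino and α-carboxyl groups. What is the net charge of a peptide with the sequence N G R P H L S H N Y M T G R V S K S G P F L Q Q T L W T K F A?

+4

At pH ~7.4 the Lys and Arg side chains are protonated (+1), the Asp and Glu side chains are deprotonated (−1), and with His taken as neutral all other side chains carry no charge.
Positive (K, R): R3, R14, K17, K29 → +4.
Negative (D, E): none → −0.
Net charge = (+4) + (−0) = +4.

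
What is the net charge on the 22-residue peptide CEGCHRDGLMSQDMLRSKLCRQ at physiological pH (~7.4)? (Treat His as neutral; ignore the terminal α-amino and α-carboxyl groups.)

+1

Near pH 7.4, K and R contribute +1 each, D and E contribute −1 each, and every other side chain (His included, as stated) is uncharged.
Positive (K, R): R6, R16, K18, R21 → +4.
Negative (D, E): E2, D7, D13 → −3.
Net charge = (+4) + (−3) = +1.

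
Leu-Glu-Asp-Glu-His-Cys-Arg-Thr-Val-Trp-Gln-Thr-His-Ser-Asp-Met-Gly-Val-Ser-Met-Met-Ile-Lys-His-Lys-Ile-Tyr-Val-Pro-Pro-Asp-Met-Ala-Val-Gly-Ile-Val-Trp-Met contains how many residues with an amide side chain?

Only N (asparagine) and Q (glutamine) carry a side-chain carboxamide.
Matching residues: Gln11.

1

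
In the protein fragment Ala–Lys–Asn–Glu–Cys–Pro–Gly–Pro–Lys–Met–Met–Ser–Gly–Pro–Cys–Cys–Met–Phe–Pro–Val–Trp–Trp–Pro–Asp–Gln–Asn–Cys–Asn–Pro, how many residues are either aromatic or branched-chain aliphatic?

Aromatic: F, W, Y. Branched-chain aliphatic: I, L, V.
Aromatic residues here: Phe18, Trp21, Trp22 (3).
Branched-chain aliphatic residues here: Val20 (1).
The two groups share no amino acid, so total = 3 + 1 = 4.

4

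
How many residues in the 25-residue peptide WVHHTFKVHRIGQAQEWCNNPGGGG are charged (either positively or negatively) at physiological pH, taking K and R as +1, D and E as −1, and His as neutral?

3

Charged side chains at pH ~7.4: K, R (positive); D, E (negative).
Matching residues: K7, R10, E16.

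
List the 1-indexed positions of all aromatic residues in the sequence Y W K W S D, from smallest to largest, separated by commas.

1, 2, 4

The aromatic amino acids are Phe (F, benzyl), Trp (W, indole), and Tyr (Y, phenol).
Matching residues: Y1, W2, W4.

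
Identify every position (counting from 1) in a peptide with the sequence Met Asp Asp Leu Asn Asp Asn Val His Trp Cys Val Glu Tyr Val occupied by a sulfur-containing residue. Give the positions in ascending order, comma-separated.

1, 11

Matching residues: Met1, Cys11.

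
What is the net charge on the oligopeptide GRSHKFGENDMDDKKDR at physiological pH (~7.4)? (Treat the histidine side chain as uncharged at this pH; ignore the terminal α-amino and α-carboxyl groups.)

0

The side chains ionized at physiological pH are Lys/Arg (+1) and Asp/Glu (−1); with His treated as neutral, nothing else contributes.
Positive (K, R): R2, K5, K14, K15, R17 → +5.
Negative (D, E): E8, D10, D12, D13, D16 → −5.
Net charge = (+5) + (−5) = 0.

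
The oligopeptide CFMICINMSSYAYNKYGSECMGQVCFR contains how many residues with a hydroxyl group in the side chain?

6

Serine (S), threonine (T), and tyrosine (Y) each carry a hydroxyl group on the side chain.
Matching residues: S9, S10, Y11, Y13, Y16, S18.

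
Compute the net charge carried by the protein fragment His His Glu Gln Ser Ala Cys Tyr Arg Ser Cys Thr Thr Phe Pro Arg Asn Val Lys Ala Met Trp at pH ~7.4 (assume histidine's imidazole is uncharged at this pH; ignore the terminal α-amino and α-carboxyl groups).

The side chains ionized at physiological pH are Lys/Arg (+1) and Asp/Glu (−1); with His treated as neutral, nothing else contributes.
Positive (K, R): Arg9, Arg16, Lys19 → +3.
Negative (D, E): Glu3 → −1.
Net charge = (+3) + (−1) = +2.

+2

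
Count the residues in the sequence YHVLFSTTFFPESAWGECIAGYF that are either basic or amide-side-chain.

Basic: H, K, R. Amide-side-chain: N, Q.
Basic residues here: H2 (1).
Amide-side-chain residues here: none (0).
The two groups share no amino acid, so total = 1 + 0 = 1.

1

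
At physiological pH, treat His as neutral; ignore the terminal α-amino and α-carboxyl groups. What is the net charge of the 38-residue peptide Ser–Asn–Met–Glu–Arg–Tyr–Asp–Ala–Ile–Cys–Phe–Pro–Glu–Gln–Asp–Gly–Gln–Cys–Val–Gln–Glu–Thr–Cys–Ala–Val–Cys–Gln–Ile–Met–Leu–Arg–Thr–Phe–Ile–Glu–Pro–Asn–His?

-4

Near pH 7.4, K and R contribute +1 each, D and E contribute −1 each, and every other side chain (His included, as stated) is uncharged.
Positive (K, R): Arg5, Arg31 → +2.
Negative (D, E): Glu4, Asp7, Glu13, Asp15, Glu21, Glu35 → −6.
Net charge = (+2) + (−6) = −4.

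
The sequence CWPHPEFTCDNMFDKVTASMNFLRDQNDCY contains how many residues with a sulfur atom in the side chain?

Cysteine (C, thiol) and methionine (M, thioether) are the two sulfur-containing amino acids.
Matching residues: C1, C9, M12, M20, C29.

5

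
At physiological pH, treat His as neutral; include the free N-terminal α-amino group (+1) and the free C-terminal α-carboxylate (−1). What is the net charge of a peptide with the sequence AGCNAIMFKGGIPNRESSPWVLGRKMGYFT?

+3

The side chains ionized at physiological pH are Lys/Arg (+1) and Asp/Glu (−1); with His treated as neutral, nothing else contributes.
Positive (K, R): K9, R15, R24, K25 → +4.
Negative (D, E): E16 → −1.
The N-terminus (+1) and C-terminus (−1) cancel.
Net charge = (+4) + (−1) = +3.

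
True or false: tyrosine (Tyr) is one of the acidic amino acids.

Aspartate (D) and glutamate (E) have carboxylic-acid side chains and are the acidic amino acids.
Tyrosine is not in this group.

False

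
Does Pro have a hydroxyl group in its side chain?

The –OH-bearing residues are Ser, Thr (aliphatic alcohols), and Tyr (phenol).
Proline is not in this group.

No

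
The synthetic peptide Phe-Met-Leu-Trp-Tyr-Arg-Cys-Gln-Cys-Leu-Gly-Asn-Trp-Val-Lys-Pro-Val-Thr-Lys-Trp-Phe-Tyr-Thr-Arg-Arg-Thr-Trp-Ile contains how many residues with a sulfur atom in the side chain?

3

The sulfur-bearing residues are cysteine (–SH) and methionine (–S–CH₃).
Matching residues: Met2, Cys7, Cys9.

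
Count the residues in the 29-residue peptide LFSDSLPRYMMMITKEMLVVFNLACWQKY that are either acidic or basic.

5

Acidic: D, E. Basic: H, K, R.
Acidic residues here: D4, E16 (2).
Basic residues here: R8, K15, K28 (3).
The two groups share no amino acid, so total = 2 + 3 = 5.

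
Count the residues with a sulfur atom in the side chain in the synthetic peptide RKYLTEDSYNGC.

Only Cys (C) and Met (M) have a sulfur atom in the side chain.
Matching residues: C12.

1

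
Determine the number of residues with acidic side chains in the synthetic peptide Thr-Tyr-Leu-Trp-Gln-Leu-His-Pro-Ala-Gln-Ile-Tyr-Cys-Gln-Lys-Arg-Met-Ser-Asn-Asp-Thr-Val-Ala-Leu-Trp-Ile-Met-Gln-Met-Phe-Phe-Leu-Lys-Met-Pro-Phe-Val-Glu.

2

The acidic residues are Asp (D) and Glu (E), whose side chains end in a carboxylate group.
Matching residues: Asp20, Glu38.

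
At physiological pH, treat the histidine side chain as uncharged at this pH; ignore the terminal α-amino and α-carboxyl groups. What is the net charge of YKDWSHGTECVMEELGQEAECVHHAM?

-5

The side chains ionized at physiological pH are Lys/Arg (+1) and Asp/Glu (−1); with His treated as neutral, nothing else contributes.
Positive (K, R): K2 → +1.
Negative (D, E): D3, E9, E13, E14, E18, E20 → −6.
Net charge = (+1) + (−6) = −5.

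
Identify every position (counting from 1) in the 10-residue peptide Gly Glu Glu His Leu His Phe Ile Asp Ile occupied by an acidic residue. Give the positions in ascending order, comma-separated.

2, 3, 9

Aspartate (D) and glutamate (E) have carboxylic-acid side chains and are the acidic amino acids.
Matching residues: Glu2, Glu3, Asp9.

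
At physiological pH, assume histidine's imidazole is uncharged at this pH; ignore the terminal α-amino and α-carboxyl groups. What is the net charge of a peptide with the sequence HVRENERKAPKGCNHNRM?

+3

At pH ~7.4 the Lys and Arg side chains are protonated (+1), the Asp and Glu side chains are deprotonated (−1), and with His taken as neutral all other side chains carry no charge.
Positive (K, R): R3, R7, K8, K11, R17 → +5.
Negative (D, E): E4, E6 → −2.
Net charge = (+5) + (−2) = +3.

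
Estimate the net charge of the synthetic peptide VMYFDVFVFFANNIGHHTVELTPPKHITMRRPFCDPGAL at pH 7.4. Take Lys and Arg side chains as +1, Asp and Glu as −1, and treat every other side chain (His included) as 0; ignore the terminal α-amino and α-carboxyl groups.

Positive (K, R): K25, R30, R31 → +3.
Negative (D, E): D5, E20, D35 → −3.
Net charge = (+3) + (−3) = 0.

0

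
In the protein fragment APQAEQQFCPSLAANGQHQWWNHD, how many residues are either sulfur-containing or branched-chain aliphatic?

Sulfur-containing: C, M. Branched-chain aliphatic: I, L, V.
Sulfur-containing residues here: C9 (1).
Branched-chain aliphatic residues here: L12 (1).
The two groups share no amino acid, so total = 1 + 1 = 2.

2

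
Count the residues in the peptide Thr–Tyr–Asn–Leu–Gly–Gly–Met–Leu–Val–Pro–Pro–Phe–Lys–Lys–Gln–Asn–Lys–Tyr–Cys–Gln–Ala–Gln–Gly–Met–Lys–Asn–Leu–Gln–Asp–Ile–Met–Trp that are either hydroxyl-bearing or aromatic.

5

Hydroxyl-bearing: S, T, Y. Aromatic: F, W, Y.
Hydroxyl-bearing residues here: Thr1, Tyr2, Tyr18 (3).
Aromatic residues here: Tyr2, Phe12, Tyr18, Trp32 (4).
Y is in both groups, so the 2 Y residues must not be double-counted.
Total = 3 + 4 − 2 = 5.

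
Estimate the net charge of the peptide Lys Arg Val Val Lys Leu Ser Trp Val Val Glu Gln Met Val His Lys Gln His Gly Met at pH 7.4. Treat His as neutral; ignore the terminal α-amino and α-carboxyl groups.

The side chains ionized at physiological pH are Lys/Arg (+1) and Asp/Glu (−1); with His treated as neutral, nothing else contributes.
Positive (K, R): Lys1, Arg2, Lys5, Lys16 → +4.
Negative (D, E): Glu11 → −1.
Net charge = (+4) + (−1) = +3.

+3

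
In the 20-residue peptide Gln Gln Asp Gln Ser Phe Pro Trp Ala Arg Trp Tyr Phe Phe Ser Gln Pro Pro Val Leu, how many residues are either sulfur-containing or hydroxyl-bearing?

3

Sulfur-containing: C, M. Hydroxyl-bearing: S, T, Y.
Sulfur-containing residues here: none (0).
Hydroxyl-bearing residues here: Ser5, Tyr12, Ser15 (3).
The two groups share no amino acid, so total = 0 + 3 = 3.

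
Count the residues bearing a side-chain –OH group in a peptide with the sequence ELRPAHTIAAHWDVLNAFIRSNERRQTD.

The –OH-bearing residues are Ser, Thr (aliphatic alcohols), and Tyr (phenol).
Matching residues: T7, S21, T27.

3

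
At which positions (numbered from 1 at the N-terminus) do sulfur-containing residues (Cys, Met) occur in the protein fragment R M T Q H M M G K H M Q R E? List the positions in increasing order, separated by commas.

Matching residues: M2, M6, M7, M11.

2, 6, 7, 11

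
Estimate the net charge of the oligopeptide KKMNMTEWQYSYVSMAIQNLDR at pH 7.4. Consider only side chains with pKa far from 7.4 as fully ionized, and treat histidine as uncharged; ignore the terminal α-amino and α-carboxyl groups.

+1

Near pH 7.4, K and R contribute +1 each, D and E contribute −1 each, and every other side chain (His included, as stated) is uncharged.
Positive (K, R): K1, K2, R22 → +3.
Negative (D, E): E7, D21 → −2.
Net charge = (+3) + (−2) = +1.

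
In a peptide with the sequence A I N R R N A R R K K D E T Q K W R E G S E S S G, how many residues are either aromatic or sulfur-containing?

Aromatic: F, W, Y. Sulfur-containing: C, M.
Aromatic residues here: W17 (1).
Sulfur-containing residues here: none (0).
The two groups share no amino acid, so total = 1 + 0 = 1.

1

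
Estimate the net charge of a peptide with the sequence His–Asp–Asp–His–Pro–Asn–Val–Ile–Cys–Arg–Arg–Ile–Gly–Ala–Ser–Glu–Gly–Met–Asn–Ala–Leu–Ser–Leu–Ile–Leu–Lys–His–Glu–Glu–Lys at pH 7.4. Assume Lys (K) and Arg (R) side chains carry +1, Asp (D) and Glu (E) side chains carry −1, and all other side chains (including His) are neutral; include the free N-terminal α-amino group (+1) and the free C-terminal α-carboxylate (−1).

-1

Positive (K, R): Arg10, Arg11, Lys26, Lys30 → +4.
Negative (D, E): Asp2, Asp3, Glu16, Glu28, Glu29 → −5.
The N-terminus (+1) and C-terminus (−1) cancel.
Net charge = (+4) + (−5) = −1.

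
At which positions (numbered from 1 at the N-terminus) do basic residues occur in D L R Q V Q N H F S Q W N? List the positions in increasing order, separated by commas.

K, R, and H are the three residues with basic side chains (ε-amine, guanidinium, and imidazole respectively).
Matching residues: R3, H8.

3, 8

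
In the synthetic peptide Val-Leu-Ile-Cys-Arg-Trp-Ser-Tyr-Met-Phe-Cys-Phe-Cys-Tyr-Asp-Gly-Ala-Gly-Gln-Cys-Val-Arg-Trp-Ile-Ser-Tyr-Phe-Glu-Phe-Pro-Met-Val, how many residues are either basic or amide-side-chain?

Basic: H, K, R. Amide-side-chain: N, Q.
Basic residues here: Arg5, Arg22 (2).
Amide-side-chain residues here: Gln19 (1).
The two groups share no amino acid, so total = 2 + 1 = 3.

3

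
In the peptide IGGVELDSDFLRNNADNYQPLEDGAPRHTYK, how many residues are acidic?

Aspartate (D) and glutamate (E) have carboxylic-acid side chains and are the acidic amino acids.
Matching residues: E5, D7, D9, D16, E22, D23.

6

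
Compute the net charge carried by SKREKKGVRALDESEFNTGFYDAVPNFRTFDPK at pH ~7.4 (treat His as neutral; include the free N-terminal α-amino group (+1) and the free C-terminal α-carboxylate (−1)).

+1

The side chains ionized at physiological pH are Lys/Arg (+1) and Asp/Glu (−1); with His treated as neutral, nothing else contributes.
Positive (K, R): K2, R3, K5, K6, R9, R28, K33 → +7.
Negative (D, E): E4, D12, E13, E15, D22, D31 → −6.
The N-terminus (+1) and C-terminus (−1) cancel.
Net charge = (+7) + (−6) = +1.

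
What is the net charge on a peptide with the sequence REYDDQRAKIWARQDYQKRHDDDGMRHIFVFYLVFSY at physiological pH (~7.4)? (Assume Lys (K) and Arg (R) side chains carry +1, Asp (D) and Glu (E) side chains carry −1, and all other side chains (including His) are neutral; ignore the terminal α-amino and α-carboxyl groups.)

Positive (K, R): R1, R7, K9, R13, K18, R19, R26 → +7.
Negative (D, E): E2, D4, D5, D15, D21, D22, D23 → −7.
Net charge = (+7) + (−7) = 0.

0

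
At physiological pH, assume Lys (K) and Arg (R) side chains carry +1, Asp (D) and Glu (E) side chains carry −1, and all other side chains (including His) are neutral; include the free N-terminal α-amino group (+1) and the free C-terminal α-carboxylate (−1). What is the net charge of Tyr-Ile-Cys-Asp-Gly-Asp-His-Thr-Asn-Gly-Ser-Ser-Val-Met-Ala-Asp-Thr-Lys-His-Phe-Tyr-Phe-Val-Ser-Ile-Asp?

Positive (K, R): Lys18 → +1.
Negative (D, E): Asp4, Asp6, Asp16, Asp26 → −4.
The N-terminus (+1) and C-terminus (−1) cancel.
Net charge = (+1) + (−4) = −3.

-3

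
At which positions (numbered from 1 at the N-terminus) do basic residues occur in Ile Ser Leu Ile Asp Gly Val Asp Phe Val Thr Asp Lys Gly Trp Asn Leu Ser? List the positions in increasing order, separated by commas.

13

K, R, and H are the three residues with basic side chains (ε-amine, guanidinium, and imidazole respectively).
Matching residues: Lys13.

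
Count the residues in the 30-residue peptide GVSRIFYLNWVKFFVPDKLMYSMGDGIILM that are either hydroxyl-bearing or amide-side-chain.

5

Hydroxyl-bearing: S, T, Y. Amide-side-chain: N, Q.
Hydroxyl-bearing residues here: S3, Y7, Y21, S22 (4).
Amide-side-chain residues here: N9 (1).
The two groups share no amino acid, so total = 4 + 1 = 5.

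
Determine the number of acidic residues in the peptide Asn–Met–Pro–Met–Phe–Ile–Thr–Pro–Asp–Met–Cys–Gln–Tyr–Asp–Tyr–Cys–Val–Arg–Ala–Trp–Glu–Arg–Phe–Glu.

The acidic residues are Asp (D) and Glu (E), whose side chains end in a carboxylate group.
Matching residues: Asp9, Asp14, Glu21, Glu24.

4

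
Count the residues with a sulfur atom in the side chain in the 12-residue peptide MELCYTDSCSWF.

3

Cysteine (C, thiol) and methionine (M, thioether) are the two sulfur-containing amino acids.
Matching residues: M1, C4, C9.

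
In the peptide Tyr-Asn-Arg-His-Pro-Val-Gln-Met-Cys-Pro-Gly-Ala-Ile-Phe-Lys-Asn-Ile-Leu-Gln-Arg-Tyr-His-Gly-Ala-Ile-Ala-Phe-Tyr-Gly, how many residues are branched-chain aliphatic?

5

Valine (V), leucine (L), and isoleucine (I) are the branched-chain amino acids.
Matching residues: Val6, Ile13, Ile17, Leu18, Ile25.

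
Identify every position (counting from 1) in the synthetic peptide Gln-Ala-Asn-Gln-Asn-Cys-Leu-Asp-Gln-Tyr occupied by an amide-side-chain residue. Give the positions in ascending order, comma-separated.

The amide-side-chain residues are Asn (N) and Gln (Q).
Matching residues: Gln1, Asn3, Gln4, Asn5, Gln9.

1, 3, 4, 5, 9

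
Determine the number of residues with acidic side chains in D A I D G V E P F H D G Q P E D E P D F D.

The acidic residues are Asp (D) and Glu (E), whose side chains end in a carboxylate group.
Matching residues: D1, D4, E7, D11, E15, D16, E17, D19, D21.

9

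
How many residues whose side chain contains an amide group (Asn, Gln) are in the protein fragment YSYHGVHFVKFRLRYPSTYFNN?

Matching residues: N21, N22.

2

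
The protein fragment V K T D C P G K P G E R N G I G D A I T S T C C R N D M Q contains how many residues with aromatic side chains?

0

Phenylalanine (F), tryptophan (W), and tyrosine (Y) have aromatic ring side chains.
None of the 29 residues belong to this group.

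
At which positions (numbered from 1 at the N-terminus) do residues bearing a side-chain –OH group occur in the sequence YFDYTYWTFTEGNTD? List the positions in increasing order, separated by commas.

S, T, and Y are the three residues with a side-chain hydroxyl.
Matching residues: Y1, Y4, T5, Y6, T8, T10, T14.

1, 4, 5, 6, 8, 10, 14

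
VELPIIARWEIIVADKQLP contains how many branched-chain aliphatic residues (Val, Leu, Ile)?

Matching residues: V1, L3, I5, I6, I11, I12, V13, L18.

8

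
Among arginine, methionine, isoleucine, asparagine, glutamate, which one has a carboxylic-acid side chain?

Aspartate (D) and glutamate (E) have carboxylic-acid side chains and are the acidic amino acids.
Of the listed options, only glutamate belongs to this group.

glutamate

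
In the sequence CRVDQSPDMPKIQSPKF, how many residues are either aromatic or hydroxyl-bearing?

3

Aromatic: F, W, Y. Hydroxyl-bearing: S, T, Y.
Aromatic residues here: F17 (1).
Hydroxyl-bearing residues here: S6, S14 (2).
(Y belongs to both groups, but none appear in this sequence.) Total = 1 + 2 = 3.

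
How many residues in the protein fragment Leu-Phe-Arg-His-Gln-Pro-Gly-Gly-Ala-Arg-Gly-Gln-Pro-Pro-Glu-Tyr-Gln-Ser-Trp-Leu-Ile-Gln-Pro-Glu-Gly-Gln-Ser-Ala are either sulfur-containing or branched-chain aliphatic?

3

Sulfur-containing: C, M. Branched-chain aliphatic: I, L, V.
Sulfur-containing residues here: none (0).
Branched-chain aliphatic residues here: Leu1, Leu20, Ile21 (3).
The two groups share no amino acid, so total = 0 + 3 = 3.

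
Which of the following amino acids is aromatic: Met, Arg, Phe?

Phe

The aromatic amino acids are Phe (F, benzyl), Trp (W, indole), and Tyr (Y, phenol).
Of the listed options, only Phe belongs to this group.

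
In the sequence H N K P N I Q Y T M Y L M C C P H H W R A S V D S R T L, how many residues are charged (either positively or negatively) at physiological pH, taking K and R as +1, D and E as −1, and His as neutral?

Charged side chains at pH ~7.4: K, R (positive); D, E (negative).
Matching residues: K3, R20, D24, R26.

4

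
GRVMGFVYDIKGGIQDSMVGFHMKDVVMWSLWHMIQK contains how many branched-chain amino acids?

9

Valine (V), leucine (L), and isoleucine (I) are the branched-chain amino acids.
Matching residues: V3, V7, I10, I14, V19, V26, V27, L31, I35.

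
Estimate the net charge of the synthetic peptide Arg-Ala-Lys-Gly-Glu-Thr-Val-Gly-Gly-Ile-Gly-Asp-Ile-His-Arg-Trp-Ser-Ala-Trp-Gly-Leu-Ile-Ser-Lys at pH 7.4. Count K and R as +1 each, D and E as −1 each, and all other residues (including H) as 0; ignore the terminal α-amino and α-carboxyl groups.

+2

Positive (K, R): Arg1, Lys3, Arg15, Lys24 → +4.
Negative (D, E): Glu5, Asp12 → −2.
Net charge = (+4) + (−2) = +2.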